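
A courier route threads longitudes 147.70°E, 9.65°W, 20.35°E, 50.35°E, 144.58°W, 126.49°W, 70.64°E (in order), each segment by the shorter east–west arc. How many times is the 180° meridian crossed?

Leg 1: +147.70° → -9.65°, shortest Δλ = -157.35° (west) — does not cross 180°.
Leg 2: -9.65° → +20.35°, shortest Δλ = 30.0° (east) — does not cross 180°.
Leg 3: +20.35° → +50.35°, shortest Δλ = 30.0° (east) — does not cross 180°.
Leg 4: +50.35° → -144.58°, shortest Δλ = 165.07° (east) — crosses 180°.
Leg 5: -144.58° → -126.49°, shortest Δλ = 18.09° (east) — does not cross 180°.
Leg 6: -126.49° → +70.64°, shortest Δλ = -162.87° (west) — crosses 180°.
Total crossings: 2.

2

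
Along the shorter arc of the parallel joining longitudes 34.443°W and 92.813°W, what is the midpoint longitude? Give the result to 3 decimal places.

63.628°W

Signed shortest Δλ from -34.443° to -92.813° is -58.370°.
Midpoint longitude = -34.443° + (-58.370°)/2 = -34.443° − 29.185° = -63.628°.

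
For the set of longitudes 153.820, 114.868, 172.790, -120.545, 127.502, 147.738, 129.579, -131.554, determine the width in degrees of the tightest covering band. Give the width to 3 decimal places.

124.587°

Sort the longitudes: -131.554°, -120.545°, +114.868°, +127.502°, +129.579°, +147.738°, +153.820°, +172.790°.
Eastward gaps between consecutive values (wrapping around): 11.009°, 235.413°, 12.634°, 2.077°, 18.159°, 6.082°, 18.970°, 55.656°.
Largest gap = 235.413° ⇒ minimal covering band is its complement: 360° − 235.413° = 124.587°.
Band runs from +114.868° eastward to -120.545°, crossing the antimeridian.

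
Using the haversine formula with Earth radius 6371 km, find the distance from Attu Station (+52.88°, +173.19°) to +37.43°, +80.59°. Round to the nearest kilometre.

6941 km

Δλ = 80.59 − 173.19 = -92.60°.
Δφ = 37.43 − 52.88 = -15.45°.
a = sin²(Δφ/2) + cos φ₁ · cos φ₂ · sin²(Δλ/2) = 0.268551.
c = 2·atan2(√a, √(1−a)) = 1.08953 rad → d = 6371·c ≈ 6941.43 km.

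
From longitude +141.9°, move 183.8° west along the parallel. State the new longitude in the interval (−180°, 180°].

Start at +141.9°; shift −183.8° → -41.9°.
-41.9° already lies in (−180°, 180°].

-41.9°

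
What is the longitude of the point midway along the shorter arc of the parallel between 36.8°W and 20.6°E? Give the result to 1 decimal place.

Signed shortest Δλ from -36.8° to +20.6° is +57.4°.
Midpoint longitude = -36.8° + (+57.4°)/2 = -36.8° + 28.7° = -8.1°.

8.1°W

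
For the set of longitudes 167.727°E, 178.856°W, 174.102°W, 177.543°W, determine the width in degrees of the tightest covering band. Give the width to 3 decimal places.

Sort the longitudes: -178.856°, -177.543°, -174.102°, +167.727°.
Eastward gaps between consecutive values (wrapping around): 1.313°, 3.441°, 341.829°, 13.417°.
Largest gap = 341.829° ⇒ minimal covering band is its complement: 360° − 341.829° = 18.171°.
Band runs from +167.727° eastward to -174.102°, crossing the antimeridian.

18.171°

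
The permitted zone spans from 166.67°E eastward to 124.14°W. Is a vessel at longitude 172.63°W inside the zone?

Band width going east from +166.67° to -124.14°: ((-124.14 − 166.67) mod 360) = 69.19°.
Offset of -172.63° east of the west edge: ((-172.63 − 166.67) mod 360) = 20.70°.
20.70° ≤ 69.19° ⇒ inside.

Yes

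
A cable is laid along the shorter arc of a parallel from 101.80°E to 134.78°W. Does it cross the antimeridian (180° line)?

Yes

Naïve |-134.78 − 101.80| = 236.58° > 180°, so the shorter arc goes the other way round — across 180°.
Signed shortest Δλ = ((-134.78 − 101.80 + 180) mod 360) − 180 = 123.42°.
Going east by 123.42° from +101.80° passes through 180° before reaching -134.78°.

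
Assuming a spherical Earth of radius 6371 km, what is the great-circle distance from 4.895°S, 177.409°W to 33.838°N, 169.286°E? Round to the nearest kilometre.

Δλ = 169.286 − -177.409 = 346.695°; wrapped into (−180°, 180°]: -13.305°.
Δφ = 33.838 − -4.895 = 38.733°.
a = sin²(Δφ/2) + cos φ₁ · cos φ₂ · sin²(Δλ/2) = 0.121072.
c = 2·atan2(√a, √(1−a)) = 0.71077 rad → d = 6371·c ≈ 4528.34 km.

4528 km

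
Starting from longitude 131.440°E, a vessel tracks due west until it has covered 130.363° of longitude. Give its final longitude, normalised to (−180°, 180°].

1.077°E

Start at +131.440°; shift −130.363° → +1.077°.
+1.077° already lies in (−180°, 180°].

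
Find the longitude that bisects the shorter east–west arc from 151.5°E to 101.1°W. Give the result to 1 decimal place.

Signed shortest Δλ from +151.5° to -101.1° is +107.4°.
Midpoint longitude = +151.5° + (+107.4°)/2 = +151.5° + 53.7° = +205.2°.
Normalise into (−180°, 180°]: -154.8°.
(The naïve average (+151.5 + -101.1)/2 = 25.2° is on the wrong side of the globe.)

154.8°W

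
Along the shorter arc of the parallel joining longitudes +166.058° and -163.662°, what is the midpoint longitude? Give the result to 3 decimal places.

Signed shortest Δλ from +166.058° to -163.662° is +30.280°.
Midpoint longitude = +166.058° + (+30.280°)/2 = +166.058° + 15.140° = +181.198°.
Normalise into (−180°, 180°]: -178.802°.
(The naïve average (+166.058 + -163.662)/2 = 1.198° is on the wrong side of the globe.)

-178.802°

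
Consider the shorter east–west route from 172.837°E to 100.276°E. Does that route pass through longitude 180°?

Signed shortest Δλ = ((100.276 − 172.837 + 180) mod 360) − 180 = -72.561°.
Going west by 72.561° from +172.837° reaches +100.276° without touching 180°.

No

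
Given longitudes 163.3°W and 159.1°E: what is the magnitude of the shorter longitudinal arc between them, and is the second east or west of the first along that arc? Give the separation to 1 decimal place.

Raw difference: 159.1 − -163.3 = 322.4°.
Normalise into (−180°, 180°]: 322.4° − 360° = -37.6°.
Negative ⇒ the second point lies to the west; separation 37.6°.

37.6° west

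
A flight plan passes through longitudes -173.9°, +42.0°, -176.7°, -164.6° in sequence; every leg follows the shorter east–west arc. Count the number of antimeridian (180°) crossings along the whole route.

2

Leg 1: -173.9° → +42.0°, shortest Δλ = -144.1° (west) — crosses 180°.
Leg 2: +42.0° → -176.7°, shortest Δλ = 141.3° (east) — crosses 180°.
Leg 3: -176.7° → -164.6°, shortest Δλ = 12.1° (east) — does not cross 180°.
Total crossings: 2.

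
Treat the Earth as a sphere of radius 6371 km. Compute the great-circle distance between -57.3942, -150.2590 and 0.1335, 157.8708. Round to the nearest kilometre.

Δλ = 157.8708 − -150.2590 = 308.1298°; wrapped into (−180°, 180°]: -51.8702°.
Δφ = 0.1335 − -57.3942 = 57.5277°.
a = sin²(Δφ/2) + cos φ₁ · cos φ₂ · sin²(Δλ/2) = 0.334625.
c = 2·atan2(√a, √(1−a)) = 1.23370 rad → d = 6371·c ≈ 7859.89 km.

7860 km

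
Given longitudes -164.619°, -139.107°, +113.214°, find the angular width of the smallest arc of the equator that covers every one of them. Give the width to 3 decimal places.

Sort the longitudes: -164.619°, -139.107°, +113.214°.
Eastward gaps between consecutive values (wrapping around): 25.512°, 252.321°, 82.167°.
Largest gap = 252.321° ⇒ minimal covering band is its complement: 360° − 252.321° = 107.679°.
Band runs from +113.214° eastward to -139.107°, crossing the antimeridian.

107.679°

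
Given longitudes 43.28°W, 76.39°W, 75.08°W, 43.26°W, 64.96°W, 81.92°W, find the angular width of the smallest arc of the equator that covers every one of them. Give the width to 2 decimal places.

38.66°

Sort the longitudes: -81.92°, -76.39°, -75.08°, -64.96°, -43.28°, -43.26°.
Eastward gaps between consecutive values (wrapping around): 5.53°, 1.31°, 10.12°, 21.68°, 0.02°, 321.34°.
Largest gap = 321.34° ⇒ minimal covering band is its complement: 360° − 321.34° = 38.66°.
Band runs from -81.92° eastward to -43.26°.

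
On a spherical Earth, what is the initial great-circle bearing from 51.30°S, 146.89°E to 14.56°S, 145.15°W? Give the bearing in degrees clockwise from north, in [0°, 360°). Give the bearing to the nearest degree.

82°

Δλ = -145.15 − 146.89 = -292.04°; wrapped into (−180°, 180°]: 67.96°.
θ = atan2( sin Δλ · cos φ₂ , cos φ₁ · sin φ₂ − sin φ₁ · cos φ₂ · cos Δλ )
  = atan2(0.89715, 0.12627) = 81.988° → normalised to [0°, 360°): 81.988°.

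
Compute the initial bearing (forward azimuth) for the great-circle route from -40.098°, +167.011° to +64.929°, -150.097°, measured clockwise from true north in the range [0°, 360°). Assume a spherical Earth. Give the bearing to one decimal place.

Δλ = -150.097 − 167.011 = -317.108°; wrapped into (−180°, 180°]: 42.892°.
θ = atan2( sin Δλ · cos φ₂ , cos φ₁ · sin φ₂ − sin φ₁ · cos φ₂ · cos Δλ )
  = atan2(0.28841, 0.89283) = 17.902° → normalised to [0°, 360°): 17.902°.

17.9°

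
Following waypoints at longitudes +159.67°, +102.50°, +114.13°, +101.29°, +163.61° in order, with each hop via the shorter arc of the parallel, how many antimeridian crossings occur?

0

Leg 1: +159.67° → +102.50°, shortest Δλ = -57.17° (west) — does not cross 180°.
Leg 2: +102.50° → +114.13°, shortest Δλ = 11.63° (east) — does not cross 180°.
Leg 3: +114.13° → +101.29°, shortest Δλ = -12.84° (west) — does not cross 180°.
Leg 4: +101.29° → +163.61°, shortest Δλ = 62.32° (east) — does not cross 180°.
Total crossings: 0.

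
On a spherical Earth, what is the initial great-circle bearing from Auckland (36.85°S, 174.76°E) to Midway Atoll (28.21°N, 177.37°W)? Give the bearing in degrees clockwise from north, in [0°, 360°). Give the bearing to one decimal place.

Δλ = -177.37 − 174.76 = -352.13°; wrapped into (−180°, 180°]: 7.87°.
θ = atan2( sin Δλ · cos φ₂ , cos φ₁ · sin φ₂ − sin φ₁ · cos φ₂ · cos Δλ )
  = atan2(0.12066, 0.90177) = 7.621° → normalised to [0°, 360°): 7.621°.

7.6°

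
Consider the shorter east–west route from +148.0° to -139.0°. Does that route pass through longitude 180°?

Yes

Naïve |-139.0 − 148.0| = 287.0° > 180°, so the shorter arc goes the other way round — across 180°.
Signed shortest Δλ = ((-139.0 − 148.0 + 180) mod 360) − 180 = 73.0°.
Going east by 73.0° from +148.0° passes through 180° before reaching -139.0°.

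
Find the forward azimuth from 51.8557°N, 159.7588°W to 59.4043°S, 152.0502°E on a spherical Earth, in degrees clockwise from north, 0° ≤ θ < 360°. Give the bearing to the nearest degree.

205°

Δλ = 152.0502 − -159.7588 = 311.8090°; wrapped into (−180°, 180°]: -48.1910°.
θ = atan2( sin Δλ · cos φ₂ , cos φ₁ · sin φ₂ − sin φ₁ · cos φ₂ · cos Δλ )
  = atan2(-0.37938, -0.79851) = -154.587° → normalised to [0°, 360°): 205.413°.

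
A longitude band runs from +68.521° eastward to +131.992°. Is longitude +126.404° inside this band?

Band width going east from +68.521° to +131.992°: ((131.992 − 68.521) mod 360) = 63.471°.
Offset of +126.404° east of the west edge: ((126.404 − 68.521) mod 360) = 57.883°.
57.883° ≤ 63.471° ⇒ inside.

Yes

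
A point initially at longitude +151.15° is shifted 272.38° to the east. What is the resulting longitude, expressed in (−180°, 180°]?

+63.53°

Start at +151.15°; shift +272.38° → +423.53°.
+423.53° lies outside (−180°, 180°]; subtract 360° → +63.53°.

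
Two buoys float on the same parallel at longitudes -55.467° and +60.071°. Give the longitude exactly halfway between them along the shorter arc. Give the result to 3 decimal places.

+2.302°

Signed shortest Δλ from -55.467° to +60.071° is +115.538°.
Midpoint longitude = -55.467° + (+115.538°)/2 = -55.467° + 57.769° = +2.302°.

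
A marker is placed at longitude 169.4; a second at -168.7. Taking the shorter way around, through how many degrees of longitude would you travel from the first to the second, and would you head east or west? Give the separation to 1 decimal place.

21.9° east

Raw difference: -168.7 − 169.4 = -338.1°.
Normalise into (−180°, 180°]: -338.1° + 360° = 21.9°.
Positive ⇒ the second point lies to the east; separation 21.9°.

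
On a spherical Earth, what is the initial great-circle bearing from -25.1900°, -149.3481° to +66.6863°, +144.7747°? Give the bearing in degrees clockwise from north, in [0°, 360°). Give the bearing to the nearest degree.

Δλ = 144.7747 − -149.3481 = 294.1228°; wrapped into (−180°, 180°]: -65.8772°.
θ = atan2( sin Δλ · cos φ₂ , cos φ₁ · sin φ₂ − sin φ₁ · cos φ₂ · cos Δλ )
  = atan2(-0.36120, 0.89986) = -21.871° → normalised to [0°, 360°): 338.129°.

338°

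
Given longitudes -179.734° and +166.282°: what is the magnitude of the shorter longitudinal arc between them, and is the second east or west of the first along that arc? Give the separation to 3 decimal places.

13.984° west

Raw difference: 166.282 − -179.734 = 346.016°.
Normalise into (−180°, 180°]: 346.016° − 360° = -13.984°.
Negative ⇒ the second point lies to the west; separation 13.984°.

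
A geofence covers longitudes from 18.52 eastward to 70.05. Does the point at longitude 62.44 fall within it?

Yes

Band width going east from +18.52° to +70.05°: ((70.05 − 18.52) mod 360) = 51.53°.
Offset of +62.44° east of the west edge: ((62.44 − 18.52) mod 360) = 43.92°.
43.92° ≤ 51.53° ⇒ inside.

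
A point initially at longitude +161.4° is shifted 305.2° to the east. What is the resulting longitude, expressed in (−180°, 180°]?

Start at +161.4°; shift +305.2° → +466.6°.
+466.6° lies outside (−180°, 180°]; subtract 360° → +106.6°.

+106.6°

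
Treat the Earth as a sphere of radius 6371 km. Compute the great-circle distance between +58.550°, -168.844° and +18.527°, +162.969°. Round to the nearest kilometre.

Δλ = 162.969 − -168.844 = 331.813°; wrapped into (−180°, 180°]: -28.187°.
Δφ = 18.527 − 58.550 = -40.023°.
a = sin²(Δφ/2) + cos φ₁ · cos φ₂ · sin²(Δλ/2) = 0.146441.
c = 2·atan2(√a, √(1−a)) = 0.78538 rad → d = 6371·c ≈ 5003.67 km.

5004 km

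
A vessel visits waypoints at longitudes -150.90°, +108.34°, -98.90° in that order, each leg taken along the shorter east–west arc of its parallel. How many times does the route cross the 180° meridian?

Leg 1: -150.90° → +108.34°, shortest Δλ = -100.76° (west) — crosses 180°.
Leg 2: +108.34° → -98.90°, shortest Δλ = 152.76° (east) — crosses 180°.
Total crossings: 2.

2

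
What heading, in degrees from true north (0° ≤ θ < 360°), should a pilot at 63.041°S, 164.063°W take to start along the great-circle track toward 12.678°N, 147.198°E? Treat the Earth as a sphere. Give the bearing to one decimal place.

Δλ = 147.198 − -164.063 = 311.261°; wrapped into (−180°, 180°]: -48.739°.
θ = atan2( sin Δλ · cos φ₂ , cos φ₁ · sin φ₂ − sin φ₁ · cos φ₂ · cos Δλ )
  = atan2(-0.73339, 0.67299) = -47.459° → normalised to [0°, 360°): 312.541°.

312.5°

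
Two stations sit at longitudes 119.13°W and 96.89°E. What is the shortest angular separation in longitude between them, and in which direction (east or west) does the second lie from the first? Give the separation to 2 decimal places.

Raw difference: 96.89 − -119.13 = 216.02°.
Normalise into (−180°, 180°]: 216.02° − 360° = -143.98°.
Negative ⇒ the second point lies to the west; separation 143.98°.

143.98° west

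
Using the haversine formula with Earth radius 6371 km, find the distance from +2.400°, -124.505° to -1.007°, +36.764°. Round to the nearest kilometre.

Δλ = 36.764 − -124.505 = 161.269°.
Δφ = -1.007 − 2.400 = -3.407°.
a = sin²(Δφ/2) + cos φ₁ · cos φ₂ · sin²(Δλ/2) = 0.973398.
c = 2·atan2(√a, √(1−a)) = 2.81393 rad → d = 6371·c ≈ 17927.52 km.

17928 km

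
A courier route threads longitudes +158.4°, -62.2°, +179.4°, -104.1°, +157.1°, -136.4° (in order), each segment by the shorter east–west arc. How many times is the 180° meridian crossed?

5

Leg 1: +158.4° → -62.2°, shortest Δλ = 139.4° (east) — crosses 180°.
Leg 2: -62.2° → +179.4°, shortest Δλ = -118.4° (west) — crosses 180°.
Leg 3: +179.4° → -104.1°, shortest Δλ = 76.5° (east) — crosses 180°.
Leg 4: -104.1° → +157.1°, shortest Δλ = -98.8° (west) — crosses 180°.
Leg 5: +157.1° → -136.4°, shortest Δλ = 66.5° (east) — crosses 180°.
Total crossings: 5.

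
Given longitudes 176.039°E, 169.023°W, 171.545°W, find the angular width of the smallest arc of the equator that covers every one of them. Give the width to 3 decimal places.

Sort the longitudes: -171.545°, -169.023°, +176.039°.
Eastward gaps between consecutive values (wrapping around): 2.522°, 345.062°, 12.416°.
Largest gap = 345.062° ⇒ minimal covering band is its complement: 360° − 345.062° = 14.938°.
Band runs from +176.039° eastward to -169.023°, crossing the antimeridian.

14.938°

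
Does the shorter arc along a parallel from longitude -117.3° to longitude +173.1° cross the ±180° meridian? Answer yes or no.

Yes

Naïve |173.1 − -117.3| = 290.4° > 180°, so the shorter arc goes the other way round — across 180°.
Signed shortest Δλ = ((173.1 − -117.3 + 180) mod 360) − 180 = -69.6°.
Going west by 69.6° from -117.3° passes through 180° before reaching +173.1°.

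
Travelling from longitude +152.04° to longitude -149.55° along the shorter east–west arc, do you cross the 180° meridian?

Naïve |-149.55 − 152.04| = 301.59° > 180°, so the shorter arc goes the other way round — across 180°.
Signed shortest Δλ = ((-149.55 − 152.04 + 180) mod 360) − 180 = 58.41°.
Going east by 58.41° from +152.04° passes through 180° before reaching -149.55°.

Yes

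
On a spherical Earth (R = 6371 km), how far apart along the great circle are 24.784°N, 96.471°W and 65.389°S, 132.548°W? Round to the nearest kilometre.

Δλ = -132.548 − -96.471 = -36.077°.
Δφ = -65.389 − 24.784 = -90.173°.
a = sin²(Δφ/2) + cos φ₁ · cos φ₂ · sin²(Δλ/2) = 0.537764.
c = 2·atan2(√a, √(1−a)) = 1.64640 rad → d = 6371·c ≈ 10489.19 km.

10489 km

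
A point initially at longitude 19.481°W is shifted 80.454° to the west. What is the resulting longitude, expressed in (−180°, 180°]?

Start at -19.481°; shift −80.454° → -99.935°.
-99.935° already lies in (−180°, 180°].

99.935°W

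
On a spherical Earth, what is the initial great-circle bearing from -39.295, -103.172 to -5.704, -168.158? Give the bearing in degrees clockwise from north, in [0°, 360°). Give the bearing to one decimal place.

Δλ = -168.158 − -103.172 = -64.986°.
θ = atan2( sin Δλ · cos φ₂ , cos φ₁ · sin φ₂ − sin φ₁ · cos φ₂ · cos Δλ )
  = atan2(-0.90172, 0.18955) = -78.129° → normalised to [0°, 360°): 281.871°.

281.9°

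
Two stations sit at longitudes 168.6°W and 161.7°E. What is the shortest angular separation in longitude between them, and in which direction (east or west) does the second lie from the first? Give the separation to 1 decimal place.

Raw difference: 161.7 − -168.6 = 330.3°.
Normalise into (−180°, 180°]: 330.3° − 360° = -29.7°.
Negative ⇒ the second point lies to the west; separation 29.7°.

29.7° west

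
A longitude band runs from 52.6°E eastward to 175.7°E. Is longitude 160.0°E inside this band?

Band width going east from +52.6° to +175.7°: ((175.7 − 52.6) mod 360) = 123.1°.
Offset of +160.0° east of the west edge: ((160.0 − 52.6) mod 360) = 107.4°.
107.4° ≤ 123.1° ⇒ inside.

Yes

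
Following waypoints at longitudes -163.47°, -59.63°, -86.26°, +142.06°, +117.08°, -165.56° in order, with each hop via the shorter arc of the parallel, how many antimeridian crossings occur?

2

Leg 1: -163.47° → -59.63°, shortest Δλ = 103.84° (east) — does not cross 180°.
Leg 2: -59.63° → -86.26°, shortest Δλ = -26.63° (west) — does not cross 180°.
Leg 3: -86.26° → +142.06°, shortest Δλ = -131.68° (west) — crosses 180°.
Leg 4: +142.06° → +117.08°, shortest Δλ = -24.98° (west) — does not cross 180°.
Leg 5: +117.08° → -165.56°, shortest Δλ = 77.36° (east) — crosses 180°.
Total crossings: 2.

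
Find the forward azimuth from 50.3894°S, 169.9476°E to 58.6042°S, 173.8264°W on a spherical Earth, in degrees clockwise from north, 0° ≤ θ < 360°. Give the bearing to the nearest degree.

138°

Δλ = -173.8264 − 169.9476 = -343.7740°; wrapped into (−180°, 180°]: 16.2260°.
θ = atan2( sin Δλ · cos φ₂ , cos φ₁ · sin φ₂ − sin φ₁ · cos φ₂ · cos Δλ )
  = atan2(0.14557, -0.15887) = 137.502° → normalised to [0°, 360°): 137.502°.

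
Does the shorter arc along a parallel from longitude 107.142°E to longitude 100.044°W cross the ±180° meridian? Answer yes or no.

Naïve |-100.044 − 107.142| = 207.186° > 180°, so the shorter arc goes the other way round — across 180°.
Signed shortest Δλ = ((-100.044 − 107.142 + 180) mod 360) − 180 = 152.814°.
Going east by 152.814° from +107.142° passes through 180° before reaching -100.044°.

Yes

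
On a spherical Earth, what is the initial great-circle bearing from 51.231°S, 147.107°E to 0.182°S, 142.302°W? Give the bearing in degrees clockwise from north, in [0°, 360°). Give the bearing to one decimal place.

74.8°

Δλ = -142.302 − 147.107 = -289.409°; wrapped into (−180°, 180°]: 70.591°.
θ = atan2( sin Δλ · cos φ₂ , cos φ₁ · sin φ₂ − sin φ₁ · cos φ₂ · cos Δλ )
  = atan2(0.94317, 0.25710) = 74.752° → normalised to [0°, 360°): 74.752°.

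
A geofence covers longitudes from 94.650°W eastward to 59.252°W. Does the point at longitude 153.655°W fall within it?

No

Band width going east from -94.650° to -59.252°: ((-59.252 − -94.650) mod 360) = 35.398°.
Offset of -153.655° east of the west edge: ((-153.655 − -94.650) mod 360) = 300.995°.
300.995° > 35.398° ⇒ outside.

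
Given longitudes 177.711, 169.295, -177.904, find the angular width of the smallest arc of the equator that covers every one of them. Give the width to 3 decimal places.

12.801°

Sort the longitudes: -177.904°, +169.295°, +177.711°.
Eastward gaps between consecutive values (wrapping around): 347.199°, 8.416°, 4.385°.
Largest gap = 347.199° ⇒ minimal covering band is its complement: 360° − 347.199° = 12.801°.
Band runs from +169.295° eastward to -177.904°, crossing the antimeridian.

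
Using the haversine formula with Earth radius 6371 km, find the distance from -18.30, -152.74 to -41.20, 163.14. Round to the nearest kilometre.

Δλ = 163.14 − -152.74 = 315.88°; wrapped into (−180°, 180°]: -44.12°.
Δφ = -41.20 − -18.30 = -22.90°.
a = sin²(Δφ/2) + cos φ₁ · cos φ₂ · sin²(Δλ/2) = 0.140174.
c = 2·atan2(√a, √(1−a)) = 0.76750 rad → d = 6371·c ≈ 4889.71 km.

4890 km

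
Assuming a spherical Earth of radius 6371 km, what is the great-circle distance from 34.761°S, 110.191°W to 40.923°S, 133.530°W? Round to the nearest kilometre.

Δλ = -133.530 − -110.191 = -23.339°.
Δφ = -40.923 − -34.761 = -6.162°.
a = sin²(Δφ/2) + cos φ₁ · cos φ₂ · sin²(Δλ/2) = 0.028284.
c = 2·atan2(√a, √(1−a)) = 0.33797 rad → d = 6371·c ≈ 2153.18 km.

2153 km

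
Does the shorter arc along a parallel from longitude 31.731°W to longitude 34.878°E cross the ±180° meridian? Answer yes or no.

Signed shortest Δλ = ((34.878 − -31.731 + 180) mod 360) − 180 = 66.609°.
Going east by 66.609° from -31.731° reaches +34.878° without touching 180°.

No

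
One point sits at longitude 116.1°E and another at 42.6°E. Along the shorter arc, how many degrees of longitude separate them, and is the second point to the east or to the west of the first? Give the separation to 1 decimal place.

73.5° west

Raw difference: 42.6 − 116.1 = -73.5°.
Normalise into (−180°, 180°]: -73.5° stays -73.5°.
Negative ⇒ the second point lies to the west; separation 73.5°.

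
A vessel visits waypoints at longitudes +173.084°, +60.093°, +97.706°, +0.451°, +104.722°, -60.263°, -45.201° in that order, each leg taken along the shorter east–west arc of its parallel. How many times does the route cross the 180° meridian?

Leg 1: +173.084° → +60.093°, shortest Δλ = -112.991° (west) — does not cross 180°.
Leg 2: +60.093° → +97.706°, shortest Δλ = 37.613° (east) — does not cross 180°.
Leg 3: +97.706° → +0.451°, shortest Δλ = -97.255° (west) — does not cross 180°.
Leg 4: +0.451° → +104.722°, shortest Δλ = 104.271° (east) — does not cross 180°.
Leg 5: +104.722° → -60.263°, shortest Δλ = -164.985° (west) — does not cross 180°.
Leg 6: -60.263° → -45.201°, shortest Δλ = 15.062° (east) — does not cross 180°.
Total crossings: 0.

0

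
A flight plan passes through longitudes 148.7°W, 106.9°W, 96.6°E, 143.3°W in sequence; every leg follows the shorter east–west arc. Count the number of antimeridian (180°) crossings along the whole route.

Leg 1: -148.7° → -106.9°, shortest Δλ = 41.8° (east) — does not cross 180°.
Leg 2: -106.9° → +96.6°, shortest Δλ = -156.5° (west) — crosses 180°.
Leg 3: +96.6° → -143.3°, shortest Δλ = 120.1° (east) — crosses 180°.
Total crossings: 2.

2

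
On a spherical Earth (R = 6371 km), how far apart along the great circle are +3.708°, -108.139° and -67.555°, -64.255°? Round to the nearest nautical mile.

4659 nmi

Δλ = -64.255 − -108.139 = 43.884°.
Δφ = -67.555 − 3.708 = -71.263°.
a = sin²(Δφ/2) + cos φ₁ · cos φ₂ · sin²(Δλ/2) = 0.392585.
c = 2·atan2(√a, √(1−a)) = 1.35428 rad → d = 6371·c ≈ 8628.11 km ≈ 4658.81 nmi.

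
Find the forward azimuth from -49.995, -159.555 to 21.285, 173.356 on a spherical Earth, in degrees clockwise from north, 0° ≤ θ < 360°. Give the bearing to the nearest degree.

334°

Δλ = 173.356 − -159.555 = 332.911°; wrapped into (−180°, 180°]: -27.089°.
θ = atan2( sin Δλ · cos φ₂ , cos φ₁ · sin φ₂ − sin φ₁ · cos φ₂ · cos Δλ )
  = atan2(-0.42431, 0.86880) = -26.030° → normalised to [0°, 360°): 333.970°.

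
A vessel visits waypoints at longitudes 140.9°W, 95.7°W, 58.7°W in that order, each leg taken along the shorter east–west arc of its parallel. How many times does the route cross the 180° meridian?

Leg 1: -140.9° → -95.7°, shortest Δλ = 45.2° (east) — does not cross 180°.
Leg 2: -95.7° → -58.7°, shortest Δλ = 37.0° (east) — does not cross 180°.
Total crossings: 0.

0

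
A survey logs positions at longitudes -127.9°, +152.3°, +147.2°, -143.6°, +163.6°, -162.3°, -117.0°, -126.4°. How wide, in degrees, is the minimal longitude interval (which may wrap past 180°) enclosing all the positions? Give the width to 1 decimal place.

Sort the longitudes: -162.3°, -143.6°, -127.9°, -126.4°, -117.0°, +147.2°, +152.3°, +163.6°.
Eastward gaps between consecutive values (wrapping around): 18.7°, 15.7°, 1.5°, 9.4°, 264.2°, 5.1°, 11.3°, 34.1°.
Largest gap = 264.2° ⇒ minimal covering band is its complement: 360° − 264.2° = 95.8°.
Band runs from +147.2° eastward to -117.0°, crossing the antimeridian.

95.8°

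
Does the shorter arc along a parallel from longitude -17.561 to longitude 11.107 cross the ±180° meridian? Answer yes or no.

Signed shortest Δλ = ((11.107 − -17.561 + 180) mod 360) − 180 = 28.668°.
Going east by 28.668° from -17.561° reaches +11.107° without touching 180°.

No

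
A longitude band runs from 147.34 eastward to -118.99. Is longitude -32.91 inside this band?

Band width going east from +147.34° to -118.99°: ((-118.99 − 147.34) mod 360) = 93.67°.
Offset of -32.91° east of the west edge: ((-32.91 − 147.34) mod 360) = 179.75°.
179.75° > 93.67° ⇒ outside.

No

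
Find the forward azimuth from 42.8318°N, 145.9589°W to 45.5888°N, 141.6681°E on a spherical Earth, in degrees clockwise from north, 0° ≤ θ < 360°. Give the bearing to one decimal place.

Δλ = 141.6681 − -145.9589 = 287.6270°; wrapped into (−180°, 180°]: -72.3730°.
θ = atan2( sin Δλ · cos φ₂ , cos φ₁ · sin φ₂ − sin φ₁ · cos φ₂ · cos Δλ )
  = atan2(-0.66695, 0.37979) = -60.341° → normalised to [0°, 360°): 299.659°.

299.7°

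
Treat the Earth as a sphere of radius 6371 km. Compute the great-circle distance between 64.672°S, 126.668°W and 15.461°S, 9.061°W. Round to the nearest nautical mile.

Δλ = -9.061 − -126.668 = 117.607°.
Δφ = -15.461 − -64.672 = 49.211°.
a = sin²(Δφ/2) + cos φ₁ · cos φ₂ · sin²(Δλ/2) = 0.475057.
c = 2·atan2(√a, √(1−a)) = 1.52089 rad → d = 6371·c ≈ 9689.58 km ≈ 5231.96 nmi.

5232 nmi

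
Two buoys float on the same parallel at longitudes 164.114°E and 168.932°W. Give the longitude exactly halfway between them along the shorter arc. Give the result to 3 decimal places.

177.591°E

Signed shortest Δλ from +164.114° to -168.932° is +26.954°.
Midpoint longitude = +164.114° + (+26.954°)/2 = +164.114° + 13.477° = +177.591°.
(The naïve average (+164.114 + -168.932)/2 = -2.409° is on the wrong side of the globe.)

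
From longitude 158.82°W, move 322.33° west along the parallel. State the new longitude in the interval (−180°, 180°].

Start at -158.82°; shift −322.33° → -481.15°.
-481.15° lies outside (−180°, 180°]; add 360° → -121.15°.

121.15°W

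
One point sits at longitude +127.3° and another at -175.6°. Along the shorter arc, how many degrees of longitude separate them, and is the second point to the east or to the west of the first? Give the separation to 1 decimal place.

Raw difference: -175.6 − 127.3 = -302.9°.
Normalise into (−180°, 180°]: -302.9° + 360° = 57.1°.
Positive ⇒ the second point lies to the east; separation 57.1°.

57.1° east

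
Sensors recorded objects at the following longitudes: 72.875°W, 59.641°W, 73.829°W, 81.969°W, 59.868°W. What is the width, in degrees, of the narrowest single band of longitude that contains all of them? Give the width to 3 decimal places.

22.328°

Sort the longitudes: -81.969°, -73.829°, -72.875°, -59.868°, -59.641°.
Eastward gaps between consecutive values (wrapping around): 8.140°, 0.954°, 13.007°, 0.227°, 337.672°.
Largest gap = 337.672° ⇒ minimal covering band is its complement: 360° − 337.672° = 22.328°.
Band runs from -81.969° eastward to -59.641°.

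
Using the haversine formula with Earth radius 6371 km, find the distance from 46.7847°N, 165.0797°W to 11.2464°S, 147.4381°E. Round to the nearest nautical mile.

Δλ = 147.4381 − -165.0797 = 312.5178°; wrapped into (−180°, 180°]: -47.4822°.
Δφ = -11.2464 − 46.7847 = -58.0311°.
a = sin²(Δφ/2) + cos φ₁ · cos φ₂ · sin²(Δλ/2) = 0.344129.
c = 2·atan2(√a, √(1−a)) = 1.25377 rad → d = 6371·c ≈ 7987.78 km ≈ 4313.05 nmi.

4313 nmi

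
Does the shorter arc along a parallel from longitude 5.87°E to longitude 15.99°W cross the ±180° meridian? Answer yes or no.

No

Signed shortest Δλ = ((-15.99 − 5.87 + 180) mod 360) − 180 = -21.86°.
Going west by 21.86° from +5.87° reaches -15.99° without touching 180°.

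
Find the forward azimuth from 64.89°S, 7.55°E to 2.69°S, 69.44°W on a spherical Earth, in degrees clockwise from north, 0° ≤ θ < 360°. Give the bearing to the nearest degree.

Δλ = -69.44 − 7.55 = -76.99°.
θ = atan2( sin Δλ · cos φ₂ , cos φ₁ · sin φ₂ − sin φ₁ · cos φ₂ · cos Δλ )
  = atan2(-0.97326, 0.18371) = -79.311° → normalised to [0°, 360°): 280.689°.

281°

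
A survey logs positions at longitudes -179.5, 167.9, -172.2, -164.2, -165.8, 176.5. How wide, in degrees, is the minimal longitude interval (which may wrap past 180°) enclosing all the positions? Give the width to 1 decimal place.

27.9°

Sort the longitudes: -179.5°, -172.2°, -165.8°, -164.2°, +167.9°, +176.5°.
Eastward gaps between consecutive values (wrapping around): 7.3°, 6.4°, 1.6°, 332.1°, 8.6°, 4.0°.
Largest gap = 332.1° ⇒ minimal covering band is its complement: 360° − 332.1° = 27.9°.
Band runs from +167.9° eastward to -164.2°, crossing the antimeridian.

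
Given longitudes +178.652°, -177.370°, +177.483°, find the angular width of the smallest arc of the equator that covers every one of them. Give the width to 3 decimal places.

Sort the longitudes: -177.370°, +177.483°, +178.652°.
Eastward gaps between consecutive values (wrapping around): 354.853°, 1.169°, 3.978°.
Largest gap = 354.853° ⇒ minimal covering band is its complement: 360° − 354.853° = 5.147°.
Band runs from +177.483° eastward to -177.370°, crossing the antimeridian.

5.147°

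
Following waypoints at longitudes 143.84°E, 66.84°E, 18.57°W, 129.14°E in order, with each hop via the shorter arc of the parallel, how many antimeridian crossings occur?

Leg 1: +143.84° → +66.84°, shortest Δλ = -77.0° (west) — does not cross 180°.
Leg 2: +66.84° → -18.57°, shortest Δλ = -85.41° (west) — does not cross 180°.
Leg 3: -18.57° → +129.14°, shortest Δλ = 147.71° (east) — does not cross 180°.
Total crossings: 0.

0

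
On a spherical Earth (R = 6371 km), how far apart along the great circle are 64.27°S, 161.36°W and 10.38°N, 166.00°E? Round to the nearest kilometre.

8742 km

Δλ = 166.00 − -161.36 = 327.36°; wrapped into (−180°, 180°]: -32.64°.
Δφ = 10.38 − -64.27 = 74.65°.
a = sin²(Δφ/2) + cos φ₁ · cos φ₂ · sin²(Δλ/2) = 0.401361.
c = 2·atan2(√a, √(1−a)) = 1.37222 rad → d = 6371·c ≈ 8742.39 km.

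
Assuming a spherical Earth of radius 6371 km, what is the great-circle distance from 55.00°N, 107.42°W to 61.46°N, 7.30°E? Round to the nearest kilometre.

Δλ = 7.30 − -107.42 = 114.72°.
Δφ = 61.46 − 55.00 = 6.46°.
a = sin²(Δφ/2) + cos φ₁ · cos φ₂ · sin²(Δλ/2) = 0.197493.
c = 2·atan2(√a, √(1−a)) = 0.92101 rad → d = 6371·c ≈ 5867.78 km.

5868 km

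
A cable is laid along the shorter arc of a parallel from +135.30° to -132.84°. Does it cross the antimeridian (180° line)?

Naïve |-132.84 − 135.30| = 268.14° > 180°, so the shorter arc goes the other way round — across 180°.
Signed shortest Δλ = ((-132.84 − 135.30 + 180) mod 360) − 180 = 91.86°.
Going east by 91.86° from +135.30° passes through 180° before reaching -132.84°.

Yes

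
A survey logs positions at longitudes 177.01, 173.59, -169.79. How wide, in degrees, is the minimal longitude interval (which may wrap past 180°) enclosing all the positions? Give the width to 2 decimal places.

Sort the longitudes: -169.79°, +173.59°, +177.01°.
Eastward gaps between consecutive values (wrapping around): 343.38°, 3.42°, 13.20°.
Largest gap = 343.38° ⇒ minimal covering band is its complement: 360° − 343.38° = 16.62°.
Band runs from +173.59° eastward to -169.79°, crossing the antimeridian.

16.62°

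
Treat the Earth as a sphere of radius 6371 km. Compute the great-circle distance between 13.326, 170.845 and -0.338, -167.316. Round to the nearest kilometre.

Δλ = -167.316 − 170.845 = -338.161°; wrapped into (−180°, 180°]: 21.839°.
Δφ = -0.338 − 13.326 = -13.664°.
a = sin²(Δφ/2) + cos φ₁ · cos φ₂ · sin²(Δλ/2) = 0.049068.
c = 2·atan2(√a, √(1−a)) = 0.44673 rad → d = 6371·c ≈ 2846.12 km.

2846 km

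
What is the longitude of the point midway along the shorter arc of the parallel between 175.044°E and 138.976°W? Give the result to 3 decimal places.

161.966°W

Signed shortest Δλ from +175.044° to -138.976° is +45.980°.
Midpoint longitude = +175.044° + (+45.980°)/2 = +175.044° + 22.990° = +198.034°.
Normalise into (−180°, 180°]: -161.966°.
(The naïve average (+175.044 + -138.976)/2 = 18.034° is on the wrong side of the globe.)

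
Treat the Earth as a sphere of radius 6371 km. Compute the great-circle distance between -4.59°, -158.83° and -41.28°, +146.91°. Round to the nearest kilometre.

Δλ = 146.91 − -158.83 = 305.74°; wrapped into (−180°, 180°]: -54.26°.
Δφ = -41.28 − -4.59 = -36.69°.
a = sin²(Δφ/2) + cos φ₁ · cos φ₂ · sin²(Δλ/2) = 0.254829.
c = 2·atan2(√a, √(1−a)) = 1.05831 rad → d = 6371·c ≈ 6742.52 km.

6743 km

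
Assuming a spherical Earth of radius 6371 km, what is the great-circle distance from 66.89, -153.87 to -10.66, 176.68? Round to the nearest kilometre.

8947 km

Δλ = 176.68 − -153.87 = 330.55°; wrapped into (−180°, 180°]: -29.45°.
Δφ = -10.66 − 66.89 = -77.55°.
a = sin²(Δφ/2) + cos φ₁ · cos φ₂ · sin²(Δλ/2) = 0.417127.
c = 2·atan2(√a, √(1−a)) = 1.40428 rad → d = 6371·c ≈ 8946.68 km.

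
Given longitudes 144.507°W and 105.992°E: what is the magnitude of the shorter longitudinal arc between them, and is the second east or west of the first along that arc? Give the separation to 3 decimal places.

109.501° west

Raw difference: 105.992 − -144.507 = 250.499°.
Normalise into (−180°, 180°]: 250.499° − 360° = -109.501°.
Negative ⇒ the second point lies to the west; separation 109.501°.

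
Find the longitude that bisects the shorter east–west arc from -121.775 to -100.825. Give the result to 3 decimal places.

Signed shortest Δλ from -121.775° to -100.825° is +20.950°.
Midpoint longitude = -121.775° + (+20.950°)/2 = -121.775° + 10.475° = -111.300°.

-111.300°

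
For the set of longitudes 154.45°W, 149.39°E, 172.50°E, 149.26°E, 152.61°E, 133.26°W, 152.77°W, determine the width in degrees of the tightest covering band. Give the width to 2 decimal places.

77.48°

Sort the longitudes: -154.45°, -152.77°, -133.26°, +149.26°, +149.39°, +152.61°, +172.50°.
Eastward gaps between consecutive values (wrapping around): 1.68°, 19.51°, 282.52°, 0.13°, 3.22°, 19.89°, 33.05°.
Largest gap = 282.52° ⇒ minimal covering band is its complement: 360° − 282.52° = 77.48°.
Band runs from +149.26° eastward to -133.26°, crossing the antimeridian.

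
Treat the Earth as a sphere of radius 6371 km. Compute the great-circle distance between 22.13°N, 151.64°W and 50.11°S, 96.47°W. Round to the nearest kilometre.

Δλ = -96.47 − -151.64 = 55.17°.
Δφ = -50.11 − 22.13 = -72.24°.
a = sin²(Δφ/2) + cos φ₁ · cos φ₂ · sin²(Δλ/2) = 0.474870.
c = 2·atan2(√a, √(1−a)) = 1.52052 rad → d = 6371·c ≈ 9687.21 km.

9687 km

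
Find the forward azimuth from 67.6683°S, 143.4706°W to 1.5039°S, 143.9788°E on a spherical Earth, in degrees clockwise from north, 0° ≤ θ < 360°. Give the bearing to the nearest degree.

286°

Δλ = 143.9788 − -143.4706 = 287.4494°; wrapped into (−180°, 180°]: -72.5506°.
θ = atan2( sin Δλ · cos φ₂ , cos φ₁ · sin φ₂ − sin φ₁ · cos φ₂ · cos Δλ )
  = atan2(-0.95365, 0.26731) = -74.342° → normalised to [0°, 360°): 285.658°.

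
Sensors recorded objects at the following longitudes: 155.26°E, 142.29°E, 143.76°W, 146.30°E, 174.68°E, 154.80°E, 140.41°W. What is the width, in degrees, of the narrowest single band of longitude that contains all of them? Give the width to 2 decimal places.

Sort the longitudes: -143.76°, -140.41°, +142.29°, +146.30°, +154.80°, +155.26°, +174.68°.
Eastward gaps between consecutive values (wrapping around): 3.35°, 282.70°, 4.01°, 8.50°, 0.46°, 19.42°, 41.56°.
Largest gap = 282.70° ⇒ minimal covering band is its complement: 360° − 282.70° = 77.30°.
Band runs from +142.29° eastward to -140.41°, crossing the antimeridian.

77.30°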